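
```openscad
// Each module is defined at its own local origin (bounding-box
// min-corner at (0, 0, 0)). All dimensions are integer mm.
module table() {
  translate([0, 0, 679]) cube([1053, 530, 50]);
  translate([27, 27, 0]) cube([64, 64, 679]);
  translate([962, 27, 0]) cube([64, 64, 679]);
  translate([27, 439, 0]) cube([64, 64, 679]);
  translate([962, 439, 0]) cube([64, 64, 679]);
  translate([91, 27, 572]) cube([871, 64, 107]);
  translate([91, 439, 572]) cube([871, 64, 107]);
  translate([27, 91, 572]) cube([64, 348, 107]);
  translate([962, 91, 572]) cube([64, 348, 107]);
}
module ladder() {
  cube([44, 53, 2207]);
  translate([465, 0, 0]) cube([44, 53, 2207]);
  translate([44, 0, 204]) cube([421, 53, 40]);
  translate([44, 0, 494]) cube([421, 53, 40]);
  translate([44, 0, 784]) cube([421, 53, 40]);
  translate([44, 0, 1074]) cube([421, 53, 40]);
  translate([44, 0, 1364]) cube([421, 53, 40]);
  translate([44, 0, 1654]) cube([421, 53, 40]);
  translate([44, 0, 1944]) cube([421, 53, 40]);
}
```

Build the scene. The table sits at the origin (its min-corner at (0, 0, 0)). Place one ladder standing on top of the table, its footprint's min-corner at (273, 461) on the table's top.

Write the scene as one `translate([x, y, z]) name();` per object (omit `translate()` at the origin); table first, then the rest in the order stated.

table();
translate([273, 461, 729]) ladder();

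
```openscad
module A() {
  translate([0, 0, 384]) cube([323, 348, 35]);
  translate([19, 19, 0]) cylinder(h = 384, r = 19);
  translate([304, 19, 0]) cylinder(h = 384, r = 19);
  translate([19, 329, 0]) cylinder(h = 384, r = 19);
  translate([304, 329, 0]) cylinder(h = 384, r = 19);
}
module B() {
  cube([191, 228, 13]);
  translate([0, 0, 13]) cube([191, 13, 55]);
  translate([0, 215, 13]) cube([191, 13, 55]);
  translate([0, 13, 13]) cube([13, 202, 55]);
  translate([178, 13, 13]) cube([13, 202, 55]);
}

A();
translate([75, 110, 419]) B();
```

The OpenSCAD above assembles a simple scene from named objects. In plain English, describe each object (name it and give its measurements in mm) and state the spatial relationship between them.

A is a four-legged stool. The seat is a 323×348×35 mm slab whose top surface is at z = 419 mm; four round legs, each 38 mm in diameter, run from the floor (z = 0) to the underside of the seat, each leg's axis is inset half a diameter from the nearest pair of seat edges (so the leg's bounding box is flush with the corner).

B is an open storage box with external size 191×228×68 mm and wall thickness 13 mm (the base is also 13 mm thick). The base covers the whole footprint; the four walls stand on the base, with the y-facing walls full-width and the x-facing walls fitting between their inner faces.

The open box is on top of the stool.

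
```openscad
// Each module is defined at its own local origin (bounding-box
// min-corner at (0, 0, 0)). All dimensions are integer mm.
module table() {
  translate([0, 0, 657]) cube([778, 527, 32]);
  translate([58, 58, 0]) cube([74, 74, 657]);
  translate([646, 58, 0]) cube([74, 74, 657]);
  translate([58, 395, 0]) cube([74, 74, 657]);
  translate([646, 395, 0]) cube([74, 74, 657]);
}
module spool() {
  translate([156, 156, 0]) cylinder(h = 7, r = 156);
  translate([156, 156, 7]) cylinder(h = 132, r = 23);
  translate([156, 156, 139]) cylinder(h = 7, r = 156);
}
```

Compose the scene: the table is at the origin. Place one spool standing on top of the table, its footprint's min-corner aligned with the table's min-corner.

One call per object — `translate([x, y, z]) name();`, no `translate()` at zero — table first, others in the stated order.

table();
translate([0, 0, 689]) spool();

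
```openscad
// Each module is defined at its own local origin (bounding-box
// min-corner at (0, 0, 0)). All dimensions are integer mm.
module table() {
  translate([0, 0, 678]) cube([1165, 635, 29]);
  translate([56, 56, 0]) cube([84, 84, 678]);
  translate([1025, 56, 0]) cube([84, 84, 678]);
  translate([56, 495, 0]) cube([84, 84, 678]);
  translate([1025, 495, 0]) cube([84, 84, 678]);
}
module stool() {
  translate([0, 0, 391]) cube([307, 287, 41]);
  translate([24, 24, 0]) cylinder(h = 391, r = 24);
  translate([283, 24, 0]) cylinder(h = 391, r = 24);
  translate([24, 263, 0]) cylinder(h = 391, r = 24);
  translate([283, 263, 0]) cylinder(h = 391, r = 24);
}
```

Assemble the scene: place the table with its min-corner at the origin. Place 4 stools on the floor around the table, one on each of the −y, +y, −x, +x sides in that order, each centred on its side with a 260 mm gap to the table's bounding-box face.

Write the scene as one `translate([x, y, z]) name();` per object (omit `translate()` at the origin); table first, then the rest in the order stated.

table();
translate([429, -547, 0]) stool();
translate([429, 895, 0]) stool();
translate([-567, 174, 0]) stool();
translate([1425, 174, 0]) stool();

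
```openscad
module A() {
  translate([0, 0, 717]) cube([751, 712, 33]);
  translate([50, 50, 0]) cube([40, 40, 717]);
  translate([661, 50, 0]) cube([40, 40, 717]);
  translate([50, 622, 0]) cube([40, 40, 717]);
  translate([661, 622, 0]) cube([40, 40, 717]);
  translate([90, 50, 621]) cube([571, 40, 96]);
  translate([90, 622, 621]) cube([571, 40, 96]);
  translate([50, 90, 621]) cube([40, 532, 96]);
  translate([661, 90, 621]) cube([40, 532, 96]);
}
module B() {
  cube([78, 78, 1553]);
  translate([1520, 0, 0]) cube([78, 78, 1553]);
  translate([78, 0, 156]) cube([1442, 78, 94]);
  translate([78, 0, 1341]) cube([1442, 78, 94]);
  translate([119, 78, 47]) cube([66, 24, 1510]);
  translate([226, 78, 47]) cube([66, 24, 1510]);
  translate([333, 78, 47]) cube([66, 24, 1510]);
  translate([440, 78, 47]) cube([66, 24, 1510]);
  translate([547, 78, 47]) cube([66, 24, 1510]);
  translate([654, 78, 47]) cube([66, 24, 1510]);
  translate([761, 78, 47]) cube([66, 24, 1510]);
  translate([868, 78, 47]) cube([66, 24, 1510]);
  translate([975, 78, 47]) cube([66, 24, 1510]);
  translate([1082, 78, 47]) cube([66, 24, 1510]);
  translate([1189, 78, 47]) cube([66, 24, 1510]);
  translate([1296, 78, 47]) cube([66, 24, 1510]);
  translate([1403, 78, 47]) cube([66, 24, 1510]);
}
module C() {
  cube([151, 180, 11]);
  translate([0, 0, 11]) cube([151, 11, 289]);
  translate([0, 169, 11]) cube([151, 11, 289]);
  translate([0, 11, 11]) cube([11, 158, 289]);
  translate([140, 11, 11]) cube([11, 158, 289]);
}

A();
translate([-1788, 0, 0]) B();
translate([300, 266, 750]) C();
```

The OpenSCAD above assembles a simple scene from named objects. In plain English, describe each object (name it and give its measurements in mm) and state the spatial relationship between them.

A is a rectangular dining table. The top is 751×712×33 mm with its upper surface at z = 750 mm. It stands on four 40×40 mm square legs, each inset 50 mm from the nearest pair of top edges, running from the floor to the underside of the top. Four apron rails, 40 mm thick and 96 mm tall, run between adjacent legs with their top edges flush with the underside of the top and their outer faces flush with the legs' outer faces.

B is a fence section. Two 78×78 mm posts, 1553 mm tall, stand on the floor with a clear span of 1442 mm between their inner faces. Two horizontal rails of 78×94 mm section span the gap between the posts with their undersides at z = 156 mm and z = 1341 mm, flush with the posts' −y face. 13 pickets, each 66 mm wide, 24 mm thick and 1510 mm tall, are fixed to the +y face of the rails with their bottoms at z = 47 mm, evenly spaced across the span with equal gaps (rounded down to the nearest mm) at the −x end and between each pair — any rounding remainder accumulates at the +x end.

C is an open-topped rectangular box: outside dimensions 151×180×300 mm, with a uniform wall and base thickness of 11 mm. The base is a full 151×180 slab on the floor; four walls sit on top of the base. The front and back walls (the −y and +y sides) span the full width; the two side walls fit between them.

The fence section is on the floor beside the table on its −x side. The open box is on top of the table, centred.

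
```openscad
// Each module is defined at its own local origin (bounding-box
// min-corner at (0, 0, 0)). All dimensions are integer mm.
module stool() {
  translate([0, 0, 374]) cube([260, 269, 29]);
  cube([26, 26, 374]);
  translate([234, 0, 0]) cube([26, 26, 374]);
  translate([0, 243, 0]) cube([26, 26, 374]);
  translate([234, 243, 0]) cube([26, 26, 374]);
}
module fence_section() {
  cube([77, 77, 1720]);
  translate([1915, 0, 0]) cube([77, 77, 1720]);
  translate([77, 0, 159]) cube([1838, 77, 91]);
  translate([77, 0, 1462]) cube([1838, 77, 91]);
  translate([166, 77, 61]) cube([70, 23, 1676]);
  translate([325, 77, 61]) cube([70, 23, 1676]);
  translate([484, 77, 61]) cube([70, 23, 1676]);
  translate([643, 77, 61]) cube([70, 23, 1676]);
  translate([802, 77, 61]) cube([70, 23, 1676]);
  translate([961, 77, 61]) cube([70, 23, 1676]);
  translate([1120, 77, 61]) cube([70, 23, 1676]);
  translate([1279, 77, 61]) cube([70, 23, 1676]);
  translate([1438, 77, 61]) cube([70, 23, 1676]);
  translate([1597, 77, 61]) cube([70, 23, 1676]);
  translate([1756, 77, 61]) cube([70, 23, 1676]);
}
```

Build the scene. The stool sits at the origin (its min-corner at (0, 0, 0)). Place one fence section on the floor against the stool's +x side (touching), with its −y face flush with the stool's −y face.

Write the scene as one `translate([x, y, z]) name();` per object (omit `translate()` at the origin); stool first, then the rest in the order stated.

stool();
translate([260, 0, 0]) fence_section();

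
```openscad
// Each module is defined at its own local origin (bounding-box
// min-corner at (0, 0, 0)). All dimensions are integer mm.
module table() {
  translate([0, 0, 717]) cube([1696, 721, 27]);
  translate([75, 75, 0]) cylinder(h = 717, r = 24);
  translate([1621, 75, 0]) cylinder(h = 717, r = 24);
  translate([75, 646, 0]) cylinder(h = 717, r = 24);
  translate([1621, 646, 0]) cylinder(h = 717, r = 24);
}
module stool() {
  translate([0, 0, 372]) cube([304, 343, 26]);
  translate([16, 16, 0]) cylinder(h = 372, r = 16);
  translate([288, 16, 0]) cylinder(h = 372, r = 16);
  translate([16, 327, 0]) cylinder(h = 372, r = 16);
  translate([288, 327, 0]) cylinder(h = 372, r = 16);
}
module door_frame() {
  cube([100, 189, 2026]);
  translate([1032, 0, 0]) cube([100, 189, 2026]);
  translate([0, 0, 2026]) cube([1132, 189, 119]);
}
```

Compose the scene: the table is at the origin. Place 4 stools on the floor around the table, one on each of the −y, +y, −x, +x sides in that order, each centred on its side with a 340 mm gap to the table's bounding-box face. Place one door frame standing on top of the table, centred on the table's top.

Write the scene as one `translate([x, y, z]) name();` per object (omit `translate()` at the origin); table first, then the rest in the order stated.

table();
translate([696, -683, 0]) stool();
translate([696, 1061, 0]) stool();
translate([-644, 189, 0]) stool();
translate([2036, 189, 0]) stool();
translate([282, 266, 744]) door_frame();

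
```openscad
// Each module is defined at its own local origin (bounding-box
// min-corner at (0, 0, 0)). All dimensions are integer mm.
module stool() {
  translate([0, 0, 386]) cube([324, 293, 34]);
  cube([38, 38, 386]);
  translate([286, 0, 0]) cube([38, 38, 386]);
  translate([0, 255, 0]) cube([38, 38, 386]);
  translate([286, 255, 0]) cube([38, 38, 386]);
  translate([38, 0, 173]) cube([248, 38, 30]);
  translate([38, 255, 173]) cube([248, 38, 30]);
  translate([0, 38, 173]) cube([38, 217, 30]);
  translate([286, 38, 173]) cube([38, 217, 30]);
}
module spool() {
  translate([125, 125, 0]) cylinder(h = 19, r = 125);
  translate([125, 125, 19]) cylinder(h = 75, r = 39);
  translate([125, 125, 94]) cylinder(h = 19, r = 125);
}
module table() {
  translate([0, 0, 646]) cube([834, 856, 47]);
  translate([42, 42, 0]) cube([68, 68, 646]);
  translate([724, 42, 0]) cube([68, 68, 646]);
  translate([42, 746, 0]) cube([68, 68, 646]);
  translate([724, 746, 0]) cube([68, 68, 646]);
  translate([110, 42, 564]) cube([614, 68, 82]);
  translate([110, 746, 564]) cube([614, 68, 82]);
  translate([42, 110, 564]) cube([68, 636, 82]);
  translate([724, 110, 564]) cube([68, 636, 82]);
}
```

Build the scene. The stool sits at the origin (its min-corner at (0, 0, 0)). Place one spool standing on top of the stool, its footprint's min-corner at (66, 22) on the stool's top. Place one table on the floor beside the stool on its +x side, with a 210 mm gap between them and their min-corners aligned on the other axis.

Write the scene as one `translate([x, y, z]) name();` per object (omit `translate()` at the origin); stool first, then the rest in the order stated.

stool();
translate([66, 22, 420]) spool();
translate([534, 0, 0]) table();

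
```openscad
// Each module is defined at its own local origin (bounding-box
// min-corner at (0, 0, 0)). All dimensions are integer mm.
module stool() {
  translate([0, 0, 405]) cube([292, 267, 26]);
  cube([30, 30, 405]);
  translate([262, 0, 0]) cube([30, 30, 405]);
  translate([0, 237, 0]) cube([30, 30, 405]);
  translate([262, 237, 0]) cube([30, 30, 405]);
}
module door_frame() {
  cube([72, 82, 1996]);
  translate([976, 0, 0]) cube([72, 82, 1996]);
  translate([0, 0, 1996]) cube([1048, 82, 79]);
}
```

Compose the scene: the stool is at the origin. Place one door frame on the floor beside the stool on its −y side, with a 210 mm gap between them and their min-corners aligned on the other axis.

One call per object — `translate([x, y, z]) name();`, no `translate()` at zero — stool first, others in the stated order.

stool();
translate([0, -292, 0]) door_frame();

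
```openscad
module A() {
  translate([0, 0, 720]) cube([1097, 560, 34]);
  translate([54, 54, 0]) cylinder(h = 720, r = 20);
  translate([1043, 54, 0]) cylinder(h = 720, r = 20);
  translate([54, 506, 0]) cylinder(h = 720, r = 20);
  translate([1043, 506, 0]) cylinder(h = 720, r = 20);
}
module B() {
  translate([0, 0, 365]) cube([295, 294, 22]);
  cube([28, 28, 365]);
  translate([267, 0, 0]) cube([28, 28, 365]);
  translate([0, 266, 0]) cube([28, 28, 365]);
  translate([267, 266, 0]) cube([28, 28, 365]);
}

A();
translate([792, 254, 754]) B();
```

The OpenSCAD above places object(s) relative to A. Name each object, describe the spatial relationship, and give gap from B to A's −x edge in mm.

A is a table. B is a stool. The stool is on top of the table. The gap from the stool to the table's −x edge is 792 mm.

The stool's min-x is at 792; the table's min-x is 0; gap = 792 mm.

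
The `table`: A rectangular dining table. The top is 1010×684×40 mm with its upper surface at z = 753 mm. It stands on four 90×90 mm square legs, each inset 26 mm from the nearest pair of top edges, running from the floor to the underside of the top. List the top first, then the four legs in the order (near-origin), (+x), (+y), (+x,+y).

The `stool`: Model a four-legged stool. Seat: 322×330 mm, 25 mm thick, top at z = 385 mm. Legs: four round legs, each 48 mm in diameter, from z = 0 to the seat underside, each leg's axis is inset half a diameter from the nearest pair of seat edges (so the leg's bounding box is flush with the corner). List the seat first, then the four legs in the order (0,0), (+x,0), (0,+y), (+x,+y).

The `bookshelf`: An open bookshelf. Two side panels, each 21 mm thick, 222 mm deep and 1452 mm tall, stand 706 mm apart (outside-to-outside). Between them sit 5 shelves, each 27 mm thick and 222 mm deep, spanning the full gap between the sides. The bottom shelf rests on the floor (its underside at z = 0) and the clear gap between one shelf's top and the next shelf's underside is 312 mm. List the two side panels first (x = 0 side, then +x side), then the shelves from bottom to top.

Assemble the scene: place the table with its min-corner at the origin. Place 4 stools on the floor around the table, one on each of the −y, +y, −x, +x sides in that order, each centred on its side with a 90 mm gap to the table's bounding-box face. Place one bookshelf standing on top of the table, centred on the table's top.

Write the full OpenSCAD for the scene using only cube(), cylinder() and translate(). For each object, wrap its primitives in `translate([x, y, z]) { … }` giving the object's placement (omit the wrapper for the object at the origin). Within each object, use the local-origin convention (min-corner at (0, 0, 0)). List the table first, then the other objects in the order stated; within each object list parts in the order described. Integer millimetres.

translate([0, 0, 713]) cube([1010, 684, 40]);
translate([26, 26, 0]) cube([90, 90, 713]);
translate([894, 26, 0]) cube([90, 90, 713]);
translate([26, 568, 0]) cube([90, 90, 713]);
translate([894, 568, 0]) cube([90, 90, 713]);
translate([344, -420, 0]) {
  translate([0, 0, 360]) cube([322, 330, 25]);
  translate([24, 24, 0]) cylinder(h = 360, r = 24);
  translate([298, 24, 0]) cylinder(h = 360, r = 24);
  translate([24, 306, 0]) cylinder(h = 360, r = 24);
  translate([298, 306, 0]) cylinder(h = 360, r = 24);
}
translate([344, 774, 0]) {
  translate([0, 0, 360]) cube([322, 330, 25]);
  translate([24, 24, 0]) cylinder(h = 360, r = 24);
  translate([298, 24, 0]) cylinder(h = 360, r = 24);
  translate([24, 306, 0]) cylinder(h = 360, r = 24);
  translate([298, 306, 0]) cylinder(h = 360, r = 24);
}
translate([-412, 177, 0]) {
  translate([0, 0, 360]) cube([322, 330, 25]);
  translate([24, 24, 0]) cylinder(h = 360, r = 24);
  translate([298, 24, 0]) cylinder(h = 360, r = 24);
  translate([24, 306, 0]) cylinder(h = 360, r = 24);
  translate([298, 306, 0]) cylinder(h = 360, r = 24);
}
translate([1100, 177, 0]) {
  translate([0, 0, 360]) cube([322, 330, 25]);
  translate([24, 24, 0]) cylinder(h = 360, r = 24);
  translate([298, 24, 0]) cylinder(h = 360, r = 24);
  translate([24, 306, 0]) cylinder(h = 360, r = 24);
  translate([298, 306, 0]) cylinder(h = 360, r = 24);
}
translate([152, 231, 753]) {
  cube([21, 222, 1452]);
  translate([685, 0, 0]) cube([21, 222, 1452]);
  translate([21, 0, 0]) cube([664, 222, 27]);
  translate([21, 0, 339]) cube([664, 222, 27]);
  translate([21, 0, 678]) cube([664, 222, 27]);
  translate([21, 0, 1017]) cube([664, 222, 27]);
  translate([21, 0, 1356]) cube([664, 222, 27]);
}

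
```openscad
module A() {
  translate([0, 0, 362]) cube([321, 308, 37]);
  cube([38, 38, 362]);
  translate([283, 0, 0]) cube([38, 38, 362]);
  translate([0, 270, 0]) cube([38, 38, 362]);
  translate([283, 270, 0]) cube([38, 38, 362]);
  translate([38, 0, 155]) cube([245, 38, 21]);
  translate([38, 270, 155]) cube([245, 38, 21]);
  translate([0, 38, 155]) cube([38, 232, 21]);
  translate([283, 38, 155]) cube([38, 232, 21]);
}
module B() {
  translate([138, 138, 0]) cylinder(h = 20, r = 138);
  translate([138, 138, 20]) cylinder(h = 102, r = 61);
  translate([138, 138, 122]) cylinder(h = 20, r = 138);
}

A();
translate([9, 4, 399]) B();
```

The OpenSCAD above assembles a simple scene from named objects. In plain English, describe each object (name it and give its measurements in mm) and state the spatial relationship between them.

A is a simple wooden stool: a rectangular seat 321 mm (x) by 308 mm (y), 37 mm thick, top face at z = 399 mm, on four square legs, each 38×38 mm in cross-section. The legs rest on z = 0, each flush with a corner of the seat. Four stretchers, 38 mm wide and 21 mm tall, connect adjacent legs with their undersides at z = 155 mm, each running between the inner faces of the legs it joins and aligned with the legs' outer faces on the other axis.

B is a spool: two coaxial disc flanges of radius 138 mm and thickness 20 mm, joined by a core cylinder of radius 61 mm and height 102 mm. The lower flange rests on z = 0 and the three cylinders share a vertical axis.

The spool is on top of the stool.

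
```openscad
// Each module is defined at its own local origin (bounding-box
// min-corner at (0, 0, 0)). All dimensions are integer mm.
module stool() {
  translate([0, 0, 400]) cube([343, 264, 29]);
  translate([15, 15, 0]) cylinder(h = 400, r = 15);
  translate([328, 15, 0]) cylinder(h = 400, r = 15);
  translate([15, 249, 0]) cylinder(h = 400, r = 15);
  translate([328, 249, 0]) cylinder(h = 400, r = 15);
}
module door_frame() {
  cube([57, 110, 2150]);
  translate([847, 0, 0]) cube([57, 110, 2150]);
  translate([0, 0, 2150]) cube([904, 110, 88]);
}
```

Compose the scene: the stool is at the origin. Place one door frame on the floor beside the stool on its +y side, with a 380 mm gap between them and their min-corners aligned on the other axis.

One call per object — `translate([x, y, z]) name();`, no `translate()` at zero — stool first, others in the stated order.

stool();
translate([0, 644, 0]) door_frame();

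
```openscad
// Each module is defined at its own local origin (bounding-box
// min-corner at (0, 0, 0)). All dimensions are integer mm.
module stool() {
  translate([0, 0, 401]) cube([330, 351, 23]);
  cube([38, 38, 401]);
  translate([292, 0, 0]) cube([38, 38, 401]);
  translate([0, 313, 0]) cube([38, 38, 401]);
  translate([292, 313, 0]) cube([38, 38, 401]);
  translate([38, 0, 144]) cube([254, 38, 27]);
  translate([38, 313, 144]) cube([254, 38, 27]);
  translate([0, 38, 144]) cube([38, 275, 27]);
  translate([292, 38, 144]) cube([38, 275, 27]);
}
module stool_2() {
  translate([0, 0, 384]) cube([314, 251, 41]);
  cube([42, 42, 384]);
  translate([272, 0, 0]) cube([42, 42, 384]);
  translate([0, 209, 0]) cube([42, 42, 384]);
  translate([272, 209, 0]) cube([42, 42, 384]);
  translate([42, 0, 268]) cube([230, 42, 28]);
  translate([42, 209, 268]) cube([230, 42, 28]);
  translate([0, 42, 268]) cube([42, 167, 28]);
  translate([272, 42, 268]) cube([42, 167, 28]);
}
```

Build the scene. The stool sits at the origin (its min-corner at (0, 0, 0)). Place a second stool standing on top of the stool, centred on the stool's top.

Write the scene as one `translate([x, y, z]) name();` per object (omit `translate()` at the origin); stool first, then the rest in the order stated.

stool();
translate([8, 50, 424]) stool_2();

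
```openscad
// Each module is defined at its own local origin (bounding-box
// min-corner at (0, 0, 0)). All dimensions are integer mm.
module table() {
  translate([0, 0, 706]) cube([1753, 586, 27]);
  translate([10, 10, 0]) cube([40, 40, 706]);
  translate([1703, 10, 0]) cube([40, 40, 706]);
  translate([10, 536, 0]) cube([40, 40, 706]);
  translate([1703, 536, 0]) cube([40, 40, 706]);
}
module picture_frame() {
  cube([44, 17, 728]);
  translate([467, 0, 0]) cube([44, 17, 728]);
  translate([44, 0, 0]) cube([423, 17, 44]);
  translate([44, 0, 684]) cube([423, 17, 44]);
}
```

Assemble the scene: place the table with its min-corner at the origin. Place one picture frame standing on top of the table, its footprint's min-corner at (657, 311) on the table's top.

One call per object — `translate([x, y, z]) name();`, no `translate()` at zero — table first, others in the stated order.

table();
translate([657, 311, 733]) picture_frame();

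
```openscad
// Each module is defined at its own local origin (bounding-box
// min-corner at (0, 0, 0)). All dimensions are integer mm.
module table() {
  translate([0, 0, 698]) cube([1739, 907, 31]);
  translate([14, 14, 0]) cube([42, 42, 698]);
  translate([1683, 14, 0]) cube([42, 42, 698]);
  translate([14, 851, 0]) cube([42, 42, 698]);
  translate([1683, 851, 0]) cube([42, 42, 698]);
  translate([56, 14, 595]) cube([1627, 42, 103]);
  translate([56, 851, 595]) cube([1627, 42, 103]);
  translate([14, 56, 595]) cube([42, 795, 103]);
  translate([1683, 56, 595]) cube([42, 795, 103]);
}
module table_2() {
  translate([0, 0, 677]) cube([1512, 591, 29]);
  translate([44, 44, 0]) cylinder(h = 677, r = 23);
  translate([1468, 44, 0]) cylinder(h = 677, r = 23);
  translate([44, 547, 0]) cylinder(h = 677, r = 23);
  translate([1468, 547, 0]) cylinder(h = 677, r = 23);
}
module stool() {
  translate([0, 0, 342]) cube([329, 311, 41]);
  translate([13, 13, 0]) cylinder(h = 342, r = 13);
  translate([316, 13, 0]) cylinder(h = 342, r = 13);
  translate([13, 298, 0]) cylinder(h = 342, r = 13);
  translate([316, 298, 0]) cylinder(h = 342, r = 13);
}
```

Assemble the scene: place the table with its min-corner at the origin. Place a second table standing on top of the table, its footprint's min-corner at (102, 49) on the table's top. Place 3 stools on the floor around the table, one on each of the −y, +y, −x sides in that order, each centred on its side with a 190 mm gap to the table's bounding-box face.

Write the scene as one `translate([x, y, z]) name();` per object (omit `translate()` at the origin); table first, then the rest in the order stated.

table();
translate([102, 49, 729]) table_2();
translate([705, -501, 0]) stool();
translate([705, 1097, 0]) stool();
translate([-519, 298, 0]) stool();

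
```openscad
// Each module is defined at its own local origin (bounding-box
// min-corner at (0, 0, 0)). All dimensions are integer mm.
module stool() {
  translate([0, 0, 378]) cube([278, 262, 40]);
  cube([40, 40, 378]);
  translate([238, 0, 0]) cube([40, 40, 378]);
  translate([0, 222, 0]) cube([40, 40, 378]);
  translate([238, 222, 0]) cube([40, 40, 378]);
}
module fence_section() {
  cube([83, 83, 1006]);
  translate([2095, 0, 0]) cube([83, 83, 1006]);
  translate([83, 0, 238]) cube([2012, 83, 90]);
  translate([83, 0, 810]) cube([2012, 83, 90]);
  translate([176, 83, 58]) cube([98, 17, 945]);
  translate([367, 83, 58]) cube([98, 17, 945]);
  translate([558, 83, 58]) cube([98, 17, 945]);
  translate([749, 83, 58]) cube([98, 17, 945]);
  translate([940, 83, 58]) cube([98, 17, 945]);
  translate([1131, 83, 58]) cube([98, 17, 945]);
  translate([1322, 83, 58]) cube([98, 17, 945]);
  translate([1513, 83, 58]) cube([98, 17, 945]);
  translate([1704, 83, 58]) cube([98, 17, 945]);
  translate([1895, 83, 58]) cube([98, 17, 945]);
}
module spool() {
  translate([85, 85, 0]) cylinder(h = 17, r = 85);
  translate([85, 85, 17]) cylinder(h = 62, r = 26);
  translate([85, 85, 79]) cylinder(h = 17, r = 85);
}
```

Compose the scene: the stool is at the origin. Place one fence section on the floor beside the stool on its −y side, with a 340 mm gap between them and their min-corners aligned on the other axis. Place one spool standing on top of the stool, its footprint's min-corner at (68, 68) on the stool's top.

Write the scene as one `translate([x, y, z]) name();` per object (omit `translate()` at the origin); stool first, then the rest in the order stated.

stool();
translate([0, -440, 0]) fence_section();
translate([68, 68, 418]) spool();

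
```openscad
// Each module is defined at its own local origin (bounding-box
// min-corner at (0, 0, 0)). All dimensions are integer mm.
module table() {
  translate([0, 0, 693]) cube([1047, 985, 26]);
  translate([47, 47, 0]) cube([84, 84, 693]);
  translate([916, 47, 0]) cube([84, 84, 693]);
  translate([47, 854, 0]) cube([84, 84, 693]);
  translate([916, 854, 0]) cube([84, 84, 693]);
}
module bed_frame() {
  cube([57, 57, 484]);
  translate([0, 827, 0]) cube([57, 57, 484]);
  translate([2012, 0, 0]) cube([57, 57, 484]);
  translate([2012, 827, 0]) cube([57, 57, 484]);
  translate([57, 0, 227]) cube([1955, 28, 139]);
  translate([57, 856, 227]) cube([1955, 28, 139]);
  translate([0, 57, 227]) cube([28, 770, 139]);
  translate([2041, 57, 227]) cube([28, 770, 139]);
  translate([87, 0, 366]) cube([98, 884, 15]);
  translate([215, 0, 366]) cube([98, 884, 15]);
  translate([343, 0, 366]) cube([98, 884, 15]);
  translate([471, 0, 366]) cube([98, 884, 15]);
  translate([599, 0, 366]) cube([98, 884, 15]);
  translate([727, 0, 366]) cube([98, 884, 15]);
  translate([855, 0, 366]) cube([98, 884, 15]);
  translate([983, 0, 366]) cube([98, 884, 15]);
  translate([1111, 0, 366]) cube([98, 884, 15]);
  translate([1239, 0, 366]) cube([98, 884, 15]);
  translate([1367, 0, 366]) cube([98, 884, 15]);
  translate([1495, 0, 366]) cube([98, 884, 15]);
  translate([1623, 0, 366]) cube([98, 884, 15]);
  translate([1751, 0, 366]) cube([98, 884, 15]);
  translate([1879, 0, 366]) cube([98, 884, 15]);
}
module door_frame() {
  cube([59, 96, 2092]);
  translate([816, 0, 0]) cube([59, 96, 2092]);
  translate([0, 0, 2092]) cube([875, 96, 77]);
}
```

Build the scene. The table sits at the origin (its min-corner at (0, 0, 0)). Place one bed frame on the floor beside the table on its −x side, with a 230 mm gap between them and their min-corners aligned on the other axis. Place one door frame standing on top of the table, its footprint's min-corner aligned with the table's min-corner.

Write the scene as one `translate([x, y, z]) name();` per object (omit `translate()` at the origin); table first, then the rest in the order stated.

table();
translate([-2299, 0, 0]) bed_frame();
translate([0, 0, 719]) door_frame();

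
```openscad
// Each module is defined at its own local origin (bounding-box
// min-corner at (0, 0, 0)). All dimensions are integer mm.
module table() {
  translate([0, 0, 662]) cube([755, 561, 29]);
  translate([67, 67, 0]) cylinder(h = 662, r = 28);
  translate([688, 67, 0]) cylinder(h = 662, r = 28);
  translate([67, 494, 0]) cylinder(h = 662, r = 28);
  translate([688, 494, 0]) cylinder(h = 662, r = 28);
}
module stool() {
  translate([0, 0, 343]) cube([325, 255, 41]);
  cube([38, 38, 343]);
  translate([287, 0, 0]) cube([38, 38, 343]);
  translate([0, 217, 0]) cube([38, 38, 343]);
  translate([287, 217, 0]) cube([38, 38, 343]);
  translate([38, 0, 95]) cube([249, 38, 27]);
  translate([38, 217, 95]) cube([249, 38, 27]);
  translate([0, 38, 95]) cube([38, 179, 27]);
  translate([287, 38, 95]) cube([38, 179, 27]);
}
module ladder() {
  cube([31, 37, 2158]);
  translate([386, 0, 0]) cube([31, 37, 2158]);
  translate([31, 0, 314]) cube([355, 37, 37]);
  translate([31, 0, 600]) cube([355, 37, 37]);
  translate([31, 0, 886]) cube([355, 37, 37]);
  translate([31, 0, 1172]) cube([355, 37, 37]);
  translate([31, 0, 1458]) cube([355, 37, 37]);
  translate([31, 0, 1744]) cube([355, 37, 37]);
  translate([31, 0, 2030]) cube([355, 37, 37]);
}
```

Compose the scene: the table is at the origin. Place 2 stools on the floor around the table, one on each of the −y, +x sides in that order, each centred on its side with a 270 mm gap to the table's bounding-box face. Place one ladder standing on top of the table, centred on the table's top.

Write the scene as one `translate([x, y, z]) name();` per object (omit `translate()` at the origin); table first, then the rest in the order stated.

table();
translate([215, -525, 0]) stool();
translate([1025, 153, 0]) stool();
translate([169, 262, 691]) ladder();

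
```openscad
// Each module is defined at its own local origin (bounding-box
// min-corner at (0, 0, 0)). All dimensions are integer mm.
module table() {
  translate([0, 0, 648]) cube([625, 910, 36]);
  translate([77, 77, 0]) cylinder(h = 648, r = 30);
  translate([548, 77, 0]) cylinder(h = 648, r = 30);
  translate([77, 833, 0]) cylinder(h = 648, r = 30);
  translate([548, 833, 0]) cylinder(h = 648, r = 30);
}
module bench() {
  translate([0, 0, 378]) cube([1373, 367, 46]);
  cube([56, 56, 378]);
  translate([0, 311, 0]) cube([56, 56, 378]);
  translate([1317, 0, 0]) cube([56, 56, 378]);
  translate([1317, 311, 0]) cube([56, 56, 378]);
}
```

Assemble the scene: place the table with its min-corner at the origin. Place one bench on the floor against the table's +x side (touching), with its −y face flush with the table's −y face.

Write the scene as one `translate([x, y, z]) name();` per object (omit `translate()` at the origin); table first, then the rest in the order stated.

table();
translate([625, 0, 0]) bench();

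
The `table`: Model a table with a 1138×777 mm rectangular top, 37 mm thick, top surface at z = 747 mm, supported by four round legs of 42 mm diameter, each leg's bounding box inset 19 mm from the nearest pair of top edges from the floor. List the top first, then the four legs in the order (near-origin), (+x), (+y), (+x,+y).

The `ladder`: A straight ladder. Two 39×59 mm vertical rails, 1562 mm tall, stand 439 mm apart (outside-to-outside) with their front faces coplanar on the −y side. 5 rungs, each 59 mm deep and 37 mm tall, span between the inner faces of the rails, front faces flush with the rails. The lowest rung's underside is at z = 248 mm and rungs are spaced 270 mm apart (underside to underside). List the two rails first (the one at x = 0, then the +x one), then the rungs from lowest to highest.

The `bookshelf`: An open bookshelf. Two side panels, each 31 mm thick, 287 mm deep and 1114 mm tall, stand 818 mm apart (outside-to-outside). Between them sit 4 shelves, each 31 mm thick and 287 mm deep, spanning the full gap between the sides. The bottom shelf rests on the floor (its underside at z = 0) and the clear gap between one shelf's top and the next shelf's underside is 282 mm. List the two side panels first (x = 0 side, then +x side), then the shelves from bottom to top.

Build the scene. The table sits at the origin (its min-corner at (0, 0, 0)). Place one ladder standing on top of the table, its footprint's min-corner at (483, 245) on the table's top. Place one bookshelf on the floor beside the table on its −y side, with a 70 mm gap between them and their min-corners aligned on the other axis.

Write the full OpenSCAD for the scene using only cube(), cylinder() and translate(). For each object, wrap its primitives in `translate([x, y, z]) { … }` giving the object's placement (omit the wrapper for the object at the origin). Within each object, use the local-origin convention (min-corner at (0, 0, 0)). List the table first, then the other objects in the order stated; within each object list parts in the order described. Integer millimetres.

translate([0, 0, 710]) cube([1138, 777, 37]);
translate([40, 40, 0]) cylinder(h = 710, r = 21);
translate([1098, 40, 0]) cylinder(h = 710, r = 21);
translate([40, 737, 0]) cylinder(h = 710, r = 21);
translate([1098, 737, 0]) cylinder(h = 710, r = 21);
translate([483, 245, 747]) {
  cube([39, 59, 1562]);
  translate([400, 0, 0]) cube([39, 59, 1562]);
  translate([39, 0, 248]) cube([361, 59, 37]);
  translate([39, 0, 518]) cube([361, 59, 37]);
  translate([39, 0, 788]) cube([361, 59, 37]);
  translate([39, 0, 1058]) cube([361, 59, 37]);
  translate([39, 0, 1328]) cube([361, 59, 37]);
}
translate([0, -357, 0]) {
  cube([31, 287, 1114]);
  translate([787, 0, 0]) cube([31, 287, 1114]);
  translate([31, 0, 0]) cube([756, 287, 31]);
  translate([31, 0, 313]) cube([756, 287, 31]);
  translate([31, 0, 626]) cube([756, 287, 31]);
  translate([31, 0, 939]) cube([756, 287, 31]);
}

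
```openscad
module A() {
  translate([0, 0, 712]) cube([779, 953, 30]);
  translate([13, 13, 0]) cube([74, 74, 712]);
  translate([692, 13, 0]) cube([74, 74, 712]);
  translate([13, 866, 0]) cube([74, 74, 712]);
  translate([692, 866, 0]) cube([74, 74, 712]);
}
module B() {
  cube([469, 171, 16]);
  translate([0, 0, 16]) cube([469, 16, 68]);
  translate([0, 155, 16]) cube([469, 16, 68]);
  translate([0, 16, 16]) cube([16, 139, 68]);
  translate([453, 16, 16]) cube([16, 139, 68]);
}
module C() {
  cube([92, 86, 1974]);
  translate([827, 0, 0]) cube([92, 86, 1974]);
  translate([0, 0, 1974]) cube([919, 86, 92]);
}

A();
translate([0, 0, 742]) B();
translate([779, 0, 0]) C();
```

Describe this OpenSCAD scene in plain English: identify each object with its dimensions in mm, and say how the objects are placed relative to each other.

A is a rectangular dining table. The top is 779×953×30 mm with its upper surface at z = 742 mm. It stands on four 74×74 mm square legs, each inset 13 mm from the nearest pair of top edges, running from the floor to the underside of the top.

B is an open storage box with external size 469×171×84 mm and wall thickness 16 mm (the base is also 16 mm thick). The base covers the whole footprint; the four walls stand on the base, with the y-facing walls full-width and the x-facing walls fitting between their inner faces.

C is a rectangular door frame: two vertical jambs of 92×86 mm section, 1974 mm tall, with a clear opening 735 mm wide between their inner faces. A header 92 mm tall and 86 mm deep lies on top of the jambs and spans the full outside width.

The open box is on top of the table. The door frame is against the table's +x side, with their −y faces flush.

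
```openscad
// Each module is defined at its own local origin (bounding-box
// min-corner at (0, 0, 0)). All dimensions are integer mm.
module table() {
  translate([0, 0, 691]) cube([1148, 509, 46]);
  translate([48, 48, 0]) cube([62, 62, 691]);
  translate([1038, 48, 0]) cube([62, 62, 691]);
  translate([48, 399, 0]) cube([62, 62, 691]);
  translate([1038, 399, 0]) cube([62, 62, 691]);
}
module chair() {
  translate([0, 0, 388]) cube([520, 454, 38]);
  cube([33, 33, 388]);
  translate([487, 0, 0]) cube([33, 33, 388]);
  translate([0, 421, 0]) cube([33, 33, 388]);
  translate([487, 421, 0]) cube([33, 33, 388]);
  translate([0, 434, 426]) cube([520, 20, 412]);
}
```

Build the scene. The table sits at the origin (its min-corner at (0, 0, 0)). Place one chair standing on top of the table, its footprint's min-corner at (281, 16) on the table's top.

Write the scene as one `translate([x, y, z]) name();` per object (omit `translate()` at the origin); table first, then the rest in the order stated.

table();
translate([281, 16, 737]) chair();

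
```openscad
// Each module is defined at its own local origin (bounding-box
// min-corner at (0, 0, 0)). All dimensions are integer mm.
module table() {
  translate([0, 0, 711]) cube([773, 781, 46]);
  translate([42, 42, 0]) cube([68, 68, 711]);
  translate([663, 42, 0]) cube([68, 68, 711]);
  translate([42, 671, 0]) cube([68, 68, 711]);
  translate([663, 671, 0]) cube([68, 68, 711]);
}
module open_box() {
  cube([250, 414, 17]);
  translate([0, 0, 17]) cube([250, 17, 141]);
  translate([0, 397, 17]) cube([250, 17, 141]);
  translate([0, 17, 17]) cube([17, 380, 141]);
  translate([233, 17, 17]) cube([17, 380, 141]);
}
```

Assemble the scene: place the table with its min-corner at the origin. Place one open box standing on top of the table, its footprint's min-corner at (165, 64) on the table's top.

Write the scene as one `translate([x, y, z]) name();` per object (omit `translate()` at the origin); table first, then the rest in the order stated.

table();
translate([165, 64, 757]) open_box();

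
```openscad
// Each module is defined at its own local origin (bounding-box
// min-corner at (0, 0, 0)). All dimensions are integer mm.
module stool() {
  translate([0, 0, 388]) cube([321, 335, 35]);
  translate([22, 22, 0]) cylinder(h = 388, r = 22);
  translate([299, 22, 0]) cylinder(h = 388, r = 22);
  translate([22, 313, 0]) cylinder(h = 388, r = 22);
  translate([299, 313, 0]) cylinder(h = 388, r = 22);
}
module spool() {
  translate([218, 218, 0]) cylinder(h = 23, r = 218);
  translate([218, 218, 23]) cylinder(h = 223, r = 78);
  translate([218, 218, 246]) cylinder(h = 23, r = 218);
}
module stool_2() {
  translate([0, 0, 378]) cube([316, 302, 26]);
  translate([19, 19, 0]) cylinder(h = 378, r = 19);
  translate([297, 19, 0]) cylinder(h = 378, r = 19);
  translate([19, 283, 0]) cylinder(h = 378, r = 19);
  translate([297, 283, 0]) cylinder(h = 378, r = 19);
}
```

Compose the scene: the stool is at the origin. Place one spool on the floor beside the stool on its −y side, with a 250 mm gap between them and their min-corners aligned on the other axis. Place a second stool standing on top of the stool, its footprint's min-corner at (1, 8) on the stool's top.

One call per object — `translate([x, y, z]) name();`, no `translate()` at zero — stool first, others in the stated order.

stool();
translate([0, -686, 0]) spool();
translate([1, 8, 423]) stool_2();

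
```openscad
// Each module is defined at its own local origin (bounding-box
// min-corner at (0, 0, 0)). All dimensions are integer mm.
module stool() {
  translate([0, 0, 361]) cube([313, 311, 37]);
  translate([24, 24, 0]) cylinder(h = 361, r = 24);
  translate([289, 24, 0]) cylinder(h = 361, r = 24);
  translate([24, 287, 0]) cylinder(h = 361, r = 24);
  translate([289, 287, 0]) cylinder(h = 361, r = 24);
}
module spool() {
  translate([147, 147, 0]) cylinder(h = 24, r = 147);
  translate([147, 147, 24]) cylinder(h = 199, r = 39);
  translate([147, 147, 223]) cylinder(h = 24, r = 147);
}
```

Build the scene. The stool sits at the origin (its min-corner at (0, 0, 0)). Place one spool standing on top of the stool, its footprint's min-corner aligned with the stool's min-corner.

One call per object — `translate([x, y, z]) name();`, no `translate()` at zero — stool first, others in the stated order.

stool();
translate([0, 0, 398]) spool();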